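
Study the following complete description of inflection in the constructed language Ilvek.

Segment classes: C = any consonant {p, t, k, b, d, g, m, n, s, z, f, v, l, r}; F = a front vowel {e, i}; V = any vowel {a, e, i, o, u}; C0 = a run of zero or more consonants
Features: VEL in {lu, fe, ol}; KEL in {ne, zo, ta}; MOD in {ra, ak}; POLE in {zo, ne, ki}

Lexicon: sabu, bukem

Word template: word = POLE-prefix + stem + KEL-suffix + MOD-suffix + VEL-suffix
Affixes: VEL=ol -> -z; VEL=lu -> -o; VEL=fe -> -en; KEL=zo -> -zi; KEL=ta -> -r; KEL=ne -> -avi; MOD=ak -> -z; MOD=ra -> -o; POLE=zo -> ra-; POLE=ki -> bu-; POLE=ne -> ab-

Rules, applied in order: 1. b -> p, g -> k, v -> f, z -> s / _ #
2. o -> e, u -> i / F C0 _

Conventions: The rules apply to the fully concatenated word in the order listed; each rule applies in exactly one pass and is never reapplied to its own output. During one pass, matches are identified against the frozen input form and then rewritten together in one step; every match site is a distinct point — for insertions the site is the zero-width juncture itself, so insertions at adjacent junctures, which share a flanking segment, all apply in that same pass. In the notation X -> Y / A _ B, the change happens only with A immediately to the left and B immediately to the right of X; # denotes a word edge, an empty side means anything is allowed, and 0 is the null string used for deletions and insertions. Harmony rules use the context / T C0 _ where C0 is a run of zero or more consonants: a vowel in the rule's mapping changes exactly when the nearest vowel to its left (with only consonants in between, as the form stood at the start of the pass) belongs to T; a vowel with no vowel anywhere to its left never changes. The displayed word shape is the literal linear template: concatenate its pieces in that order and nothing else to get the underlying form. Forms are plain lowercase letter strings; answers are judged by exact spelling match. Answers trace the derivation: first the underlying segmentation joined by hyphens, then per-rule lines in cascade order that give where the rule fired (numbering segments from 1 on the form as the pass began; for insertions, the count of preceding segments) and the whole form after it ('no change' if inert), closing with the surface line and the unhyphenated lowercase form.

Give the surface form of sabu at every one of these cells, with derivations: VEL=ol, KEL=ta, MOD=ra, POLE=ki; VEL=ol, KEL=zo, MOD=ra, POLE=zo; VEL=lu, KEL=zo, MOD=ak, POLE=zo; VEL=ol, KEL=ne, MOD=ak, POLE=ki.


cell VEL=ol, KEL=ta, MOD=ra, POLE=ki:
underlying: bu-sabu-r-o-z
1. b -> p, g -> k, v -> f, z -> s / _ #: fires at position(s) 9: busaburos
2. o -> e, u -> i / F C0 _: no change
surface: busaburos

cell VEL=ol, KEL=zo, MOD=ra, POLE=zo:
underlying: ra-sabu-zi-o-z
1. b -> p, g -> k, v -> f, z -> s / _ #: fires at position(s) 10: rasabuzios
2. o -> e, u -> i / F C0 _: fires at position(s) 9: rasabuzies
surface: rasabuzies

cell VEL=lu, KEL=zo, MOD=ak, POLE=zo:
underlying: ra-sabu-zi-z-o
1. b -> p, g -> k, v -> f, z -> s / _ #: no change
2. o -> e, u -> i / F C0 _: fires at position(s) 10: rasabuzize
surface: rasabuzize

cell VEL=ol, KEL=ne, MOD=ak, POLE=ki:
underlying: bu-sabu-avi-z-z
1. b -> p, g -> k, v -> f, z -> s / _ #: fires at position(s) 11: busabuavizs
2. o -> e, u -> i / F C0 _: no change
surface: busabuavizs


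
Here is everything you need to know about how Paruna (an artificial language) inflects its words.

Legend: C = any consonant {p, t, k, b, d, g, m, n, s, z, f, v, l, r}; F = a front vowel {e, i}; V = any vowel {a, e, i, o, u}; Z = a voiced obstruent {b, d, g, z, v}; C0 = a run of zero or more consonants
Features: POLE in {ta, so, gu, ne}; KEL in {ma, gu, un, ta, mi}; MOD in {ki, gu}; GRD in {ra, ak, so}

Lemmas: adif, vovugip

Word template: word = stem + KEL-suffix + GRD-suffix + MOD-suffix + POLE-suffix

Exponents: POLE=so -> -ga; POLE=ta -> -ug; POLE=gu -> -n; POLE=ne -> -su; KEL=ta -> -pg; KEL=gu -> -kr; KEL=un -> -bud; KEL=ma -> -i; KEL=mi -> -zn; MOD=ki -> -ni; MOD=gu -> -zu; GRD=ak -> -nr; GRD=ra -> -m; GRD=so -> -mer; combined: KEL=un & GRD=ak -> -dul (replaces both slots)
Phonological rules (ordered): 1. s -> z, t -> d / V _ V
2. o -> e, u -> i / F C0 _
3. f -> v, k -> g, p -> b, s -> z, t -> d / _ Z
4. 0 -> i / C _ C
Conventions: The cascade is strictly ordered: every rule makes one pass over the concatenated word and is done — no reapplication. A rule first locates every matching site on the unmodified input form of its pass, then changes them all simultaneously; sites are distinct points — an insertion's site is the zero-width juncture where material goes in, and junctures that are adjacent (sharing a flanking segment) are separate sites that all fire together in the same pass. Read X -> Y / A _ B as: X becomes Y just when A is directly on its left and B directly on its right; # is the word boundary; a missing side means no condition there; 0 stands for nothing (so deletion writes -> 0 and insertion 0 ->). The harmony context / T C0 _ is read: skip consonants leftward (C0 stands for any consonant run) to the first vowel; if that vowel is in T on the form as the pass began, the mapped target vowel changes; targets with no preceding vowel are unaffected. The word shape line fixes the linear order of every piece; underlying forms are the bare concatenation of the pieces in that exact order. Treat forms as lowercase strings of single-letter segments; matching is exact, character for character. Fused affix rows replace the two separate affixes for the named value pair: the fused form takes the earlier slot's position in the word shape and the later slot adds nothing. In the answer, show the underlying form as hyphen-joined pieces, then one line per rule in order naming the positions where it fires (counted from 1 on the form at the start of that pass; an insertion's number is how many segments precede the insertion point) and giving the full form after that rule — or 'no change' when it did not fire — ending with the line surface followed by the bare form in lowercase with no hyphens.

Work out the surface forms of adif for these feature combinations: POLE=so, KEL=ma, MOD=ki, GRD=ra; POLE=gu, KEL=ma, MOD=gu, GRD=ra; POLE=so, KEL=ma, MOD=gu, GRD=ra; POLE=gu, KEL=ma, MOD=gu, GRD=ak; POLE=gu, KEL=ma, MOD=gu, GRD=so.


cell POLE=so, KEL=ma, MOD=ki, GRD=ra:
underlying: adif-i-m-ni-ga
1. s -> z, t -> d / V _ V: no change
2. o -> e, u -> i / F C0 _: no change
3. f -> v, k -> g, p -> b, s -> z, t -> d / _ Z: no change
4. 0 -> i / C _ C: inserts after position(s) 6: adifiminiga
surface: adifiminiga

cell POLE=gu, KEL=ma, MOD=gu, GRD=ra:
underlying: adif-i-m-zu-n
1. s -> z, t -> d / V _ V: no change
2. o -> e, u -> i / F C0 _: fires at position(s) 8: adifimzin
3. f -> v, k -> g, p -> b, s -> z, t -> d / _ Z: no change
4. 0 -> i / C _ C: inserts after position(s) 6: adifimizin
surface: adifimizin

cell POLE=so, KEL=ma, MOD=gu, GRD=ra:
underlying: adif-i-m-zu-ga
1. s -> z, t -> d / V _ V: no change
2. o -> e, u -> i / F C0 _: fires at position(s) 8: adifimziga
3. f -> v, k -> g, p -> b, s -> z, t -> d / _ Z: no change
4. 0 -> i / C _ C: inserts after position(s) 6: adifimiziga
surface: adifimiziga

cell POLE=gu, KEL=ma, MOD=gu, GRD=ak:
underlying: adif-i-nr-zu-n
1. s -> z, t -> d / V _ V: no change
2. o -> e, u -> i / F C0 _: fires at position(s) 9: adifinrzin
3. f -> v, k -> g, p -> b, s -> z, t -> d / _ Z: no change
4. 0 -> i / C _ C: inserts after position(s) 6, 7: adifinirizin
surface: adifinirizin

cell POLE=gu, KEL=ma, MOD=gu, GRD=so:
underlying: adif-i-mer-zu-n
1. s -> z, t -> d / V _ V: no change
2. o -> e, u -> i / F C0 _: fires at position(s) 10: adifimerzin
3. f -> v, k -> g, p -> b, s -> z, t -> d / _ Z: no change
4. 0 -> i / C _ C: inserts after position(s) 8: adifimerizin
surface: adifimerizin


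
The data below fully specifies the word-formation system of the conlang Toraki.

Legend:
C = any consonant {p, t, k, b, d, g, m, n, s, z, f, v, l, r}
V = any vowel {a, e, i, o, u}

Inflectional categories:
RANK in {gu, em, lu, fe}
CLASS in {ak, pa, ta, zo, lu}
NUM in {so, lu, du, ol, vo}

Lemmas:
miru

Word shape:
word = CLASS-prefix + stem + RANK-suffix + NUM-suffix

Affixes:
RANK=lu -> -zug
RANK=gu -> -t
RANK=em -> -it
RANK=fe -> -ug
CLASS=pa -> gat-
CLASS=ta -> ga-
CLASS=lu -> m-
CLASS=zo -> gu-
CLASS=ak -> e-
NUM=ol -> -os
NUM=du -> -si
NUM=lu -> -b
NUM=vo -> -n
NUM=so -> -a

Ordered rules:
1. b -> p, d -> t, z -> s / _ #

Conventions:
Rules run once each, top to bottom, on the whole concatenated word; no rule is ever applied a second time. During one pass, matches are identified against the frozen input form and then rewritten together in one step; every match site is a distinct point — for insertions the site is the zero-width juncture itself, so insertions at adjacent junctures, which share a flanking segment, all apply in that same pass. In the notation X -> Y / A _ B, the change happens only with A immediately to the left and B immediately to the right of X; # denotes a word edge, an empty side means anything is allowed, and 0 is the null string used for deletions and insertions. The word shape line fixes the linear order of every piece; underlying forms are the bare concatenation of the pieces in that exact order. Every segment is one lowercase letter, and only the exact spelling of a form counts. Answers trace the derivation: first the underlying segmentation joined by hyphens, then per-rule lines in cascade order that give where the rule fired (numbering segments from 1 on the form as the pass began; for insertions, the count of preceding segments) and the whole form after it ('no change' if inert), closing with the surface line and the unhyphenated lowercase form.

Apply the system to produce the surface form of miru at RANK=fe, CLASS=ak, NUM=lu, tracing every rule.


underlying: e-miru-ug-b
1. b -> p, d -> t, z -> s / _ #: fires at position(s) 8: emiruugp
surface: emiruugp


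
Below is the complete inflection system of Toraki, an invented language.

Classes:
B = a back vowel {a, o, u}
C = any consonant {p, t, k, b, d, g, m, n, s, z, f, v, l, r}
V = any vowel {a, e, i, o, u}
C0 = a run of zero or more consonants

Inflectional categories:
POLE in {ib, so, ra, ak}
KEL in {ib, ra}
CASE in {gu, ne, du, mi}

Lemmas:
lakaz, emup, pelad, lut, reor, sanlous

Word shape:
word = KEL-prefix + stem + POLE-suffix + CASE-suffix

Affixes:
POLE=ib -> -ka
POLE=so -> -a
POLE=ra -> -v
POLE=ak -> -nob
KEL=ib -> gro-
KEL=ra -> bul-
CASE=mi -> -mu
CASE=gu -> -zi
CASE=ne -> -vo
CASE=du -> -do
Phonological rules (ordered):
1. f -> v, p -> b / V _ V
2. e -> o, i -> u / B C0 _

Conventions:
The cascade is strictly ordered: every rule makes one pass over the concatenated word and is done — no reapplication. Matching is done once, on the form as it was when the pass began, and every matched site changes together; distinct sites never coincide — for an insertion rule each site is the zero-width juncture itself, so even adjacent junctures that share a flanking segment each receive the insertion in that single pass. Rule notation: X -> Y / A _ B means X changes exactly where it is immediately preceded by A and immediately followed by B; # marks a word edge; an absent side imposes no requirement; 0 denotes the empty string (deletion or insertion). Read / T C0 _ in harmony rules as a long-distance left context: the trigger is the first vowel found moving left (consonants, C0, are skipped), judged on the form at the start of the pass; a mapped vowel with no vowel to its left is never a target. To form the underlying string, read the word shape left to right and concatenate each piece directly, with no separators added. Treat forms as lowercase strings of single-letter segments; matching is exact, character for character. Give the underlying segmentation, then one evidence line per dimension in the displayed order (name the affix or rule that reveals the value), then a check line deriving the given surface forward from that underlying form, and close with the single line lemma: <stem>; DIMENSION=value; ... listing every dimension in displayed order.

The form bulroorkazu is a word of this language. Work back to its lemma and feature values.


underlying: bul-reor-ka-zi
POLE=ib - signalled by the affix -ka
KEL=ra - signalled by the affix bul-
CASE=gu - signalled by the affix -zi
check: bulreorkazi -> bulreorkazi -> bulroorkazu
lemma: reor; POLE=ib; KEL=ra; CASE=gu


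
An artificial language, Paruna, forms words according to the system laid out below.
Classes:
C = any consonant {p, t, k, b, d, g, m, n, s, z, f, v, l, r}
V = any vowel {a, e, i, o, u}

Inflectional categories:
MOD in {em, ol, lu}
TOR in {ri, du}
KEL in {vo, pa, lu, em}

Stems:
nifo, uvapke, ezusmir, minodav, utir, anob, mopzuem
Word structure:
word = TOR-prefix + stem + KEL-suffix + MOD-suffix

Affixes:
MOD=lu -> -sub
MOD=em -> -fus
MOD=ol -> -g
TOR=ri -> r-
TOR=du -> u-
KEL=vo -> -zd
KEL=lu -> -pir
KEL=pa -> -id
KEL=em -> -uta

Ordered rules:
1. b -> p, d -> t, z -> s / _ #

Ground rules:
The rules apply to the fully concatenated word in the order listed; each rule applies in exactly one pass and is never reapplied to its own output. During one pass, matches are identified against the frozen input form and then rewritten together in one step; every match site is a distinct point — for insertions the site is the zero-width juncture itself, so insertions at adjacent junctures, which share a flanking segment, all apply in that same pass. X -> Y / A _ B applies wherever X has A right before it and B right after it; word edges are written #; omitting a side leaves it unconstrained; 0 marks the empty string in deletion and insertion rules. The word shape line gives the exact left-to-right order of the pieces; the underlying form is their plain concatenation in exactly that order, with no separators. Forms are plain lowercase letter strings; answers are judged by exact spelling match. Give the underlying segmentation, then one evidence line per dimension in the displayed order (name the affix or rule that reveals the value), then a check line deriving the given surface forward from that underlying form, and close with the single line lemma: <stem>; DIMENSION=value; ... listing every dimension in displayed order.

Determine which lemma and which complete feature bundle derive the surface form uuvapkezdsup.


underlying: u-uvapke-zd-sub
MOD=lu - signalled by the affix -sub
TOR=du - signalled by the affix u-
KEL=vo - signalled by the affix -zd
check: uuvapkezdsub -> uuvapkezdsup
lemma: uvapke; MOD=lu; TOR=du; KEL=vo


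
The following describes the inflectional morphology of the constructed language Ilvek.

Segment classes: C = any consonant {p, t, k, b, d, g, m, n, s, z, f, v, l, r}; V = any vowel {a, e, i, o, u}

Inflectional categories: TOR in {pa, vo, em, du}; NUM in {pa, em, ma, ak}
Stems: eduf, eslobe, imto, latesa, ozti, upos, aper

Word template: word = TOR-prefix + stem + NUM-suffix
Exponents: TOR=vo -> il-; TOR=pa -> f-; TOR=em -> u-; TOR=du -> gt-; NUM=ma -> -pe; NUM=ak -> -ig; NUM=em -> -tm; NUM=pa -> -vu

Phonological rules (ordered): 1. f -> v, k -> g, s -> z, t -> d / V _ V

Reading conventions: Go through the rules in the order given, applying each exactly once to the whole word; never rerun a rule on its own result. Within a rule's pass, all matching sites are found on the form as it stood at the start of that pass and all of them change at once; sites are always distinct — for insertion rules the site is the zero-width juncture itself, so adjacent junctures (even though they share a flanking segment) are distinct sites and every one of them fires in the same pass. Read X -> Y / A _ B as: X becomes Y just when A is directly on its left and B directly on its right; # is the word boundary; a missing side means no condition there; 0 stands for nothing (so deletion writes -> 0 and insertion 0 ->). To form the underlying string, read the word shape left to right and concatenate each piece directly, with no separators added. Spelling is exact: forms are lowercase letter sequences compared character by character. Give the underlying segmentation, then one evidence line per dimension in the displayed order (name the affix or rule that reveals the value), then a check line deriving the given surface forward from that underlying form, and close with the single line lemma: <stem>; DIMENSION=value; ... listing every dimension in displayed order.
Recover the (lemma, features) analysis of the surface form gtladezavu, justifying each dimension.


underlying: gt-latesa-vu
TOR=du - signalled by the affix gt-
NUM=pa - signalled by the affix -vu
check: gtlatesavu -> gtladezavu
lemma: latesa; TOR=du; NUM=pa


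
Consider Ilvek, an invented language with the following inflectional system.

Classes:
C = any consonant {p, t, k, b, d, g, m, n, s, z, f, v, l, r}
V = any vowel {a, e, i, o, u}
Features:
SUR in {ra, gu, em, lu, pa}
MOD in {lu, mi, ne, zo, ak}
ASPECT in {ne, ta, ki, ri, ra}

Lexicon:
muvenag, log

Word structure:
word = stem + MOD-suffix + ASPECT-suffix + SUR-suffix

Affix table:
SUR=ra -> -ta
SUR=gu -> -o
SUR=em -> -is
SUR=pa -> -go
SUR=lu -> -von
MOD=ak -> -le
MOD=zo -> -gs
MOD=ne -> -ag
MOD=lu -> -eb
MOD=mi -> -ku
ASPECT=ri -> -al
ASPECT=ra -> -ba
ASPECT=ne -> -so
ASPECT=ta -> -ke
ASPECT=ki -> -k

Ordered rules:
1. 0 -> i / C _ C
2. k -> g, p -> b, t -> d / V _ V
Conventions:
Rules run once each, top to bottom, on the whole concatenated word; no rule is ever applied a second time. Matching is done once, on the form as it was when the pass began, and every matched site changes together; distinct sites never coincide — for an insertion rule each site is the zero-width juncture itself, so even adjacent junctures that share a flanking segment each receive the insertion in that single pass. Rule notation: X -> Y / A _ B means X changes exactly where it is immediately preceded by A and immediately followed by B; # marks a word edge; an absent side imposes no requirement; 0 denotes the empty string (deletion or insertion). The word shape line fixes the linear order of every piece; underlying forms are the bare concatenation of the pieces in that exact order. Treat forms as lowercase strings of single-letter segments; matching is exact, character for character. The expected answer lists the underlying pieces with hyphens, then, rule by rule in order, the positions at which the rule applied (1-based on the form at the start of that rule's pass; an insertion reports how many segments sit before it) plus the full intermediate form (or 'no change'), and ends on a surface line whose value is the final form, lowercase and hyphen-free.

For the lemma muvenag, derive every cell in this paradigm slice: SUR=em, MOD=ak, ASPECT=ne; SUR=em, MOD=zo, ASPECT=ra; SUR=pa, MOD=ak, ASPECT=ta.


cell SUR=em, MOD=ak, ASPECT=ne:
underlying: muvenag-le-so-is
1. 0 -> i / C _ C: inserts after position(s) 7: muvenagilesois
2. k -> g, p -> b, t -> d / V _ V: no change
surface: muvenagilesois

cell SUR=em, MOD=zo, ASPECT=ra:
underlying: muvenag-gs-ba-is
1. 0 -> i / C _ C: inserts after position(s) 7, 8, 9: muvenagigisibais
2. k -> g, p -> b, t -> d / V _ V: no change
surface: muvenagigisibais

cell SUR=pa, MOD=ak, ASPECT=ta:
underlying: muvenag-le-ke-go
1. 0 -> i / C _ C: inserts after position(s) 7: muvenagilekego
2. k -> g, p -> b, t -> d / V _ V: fires at position(s) 11: muvenagilegego
surface: muvenagilegego


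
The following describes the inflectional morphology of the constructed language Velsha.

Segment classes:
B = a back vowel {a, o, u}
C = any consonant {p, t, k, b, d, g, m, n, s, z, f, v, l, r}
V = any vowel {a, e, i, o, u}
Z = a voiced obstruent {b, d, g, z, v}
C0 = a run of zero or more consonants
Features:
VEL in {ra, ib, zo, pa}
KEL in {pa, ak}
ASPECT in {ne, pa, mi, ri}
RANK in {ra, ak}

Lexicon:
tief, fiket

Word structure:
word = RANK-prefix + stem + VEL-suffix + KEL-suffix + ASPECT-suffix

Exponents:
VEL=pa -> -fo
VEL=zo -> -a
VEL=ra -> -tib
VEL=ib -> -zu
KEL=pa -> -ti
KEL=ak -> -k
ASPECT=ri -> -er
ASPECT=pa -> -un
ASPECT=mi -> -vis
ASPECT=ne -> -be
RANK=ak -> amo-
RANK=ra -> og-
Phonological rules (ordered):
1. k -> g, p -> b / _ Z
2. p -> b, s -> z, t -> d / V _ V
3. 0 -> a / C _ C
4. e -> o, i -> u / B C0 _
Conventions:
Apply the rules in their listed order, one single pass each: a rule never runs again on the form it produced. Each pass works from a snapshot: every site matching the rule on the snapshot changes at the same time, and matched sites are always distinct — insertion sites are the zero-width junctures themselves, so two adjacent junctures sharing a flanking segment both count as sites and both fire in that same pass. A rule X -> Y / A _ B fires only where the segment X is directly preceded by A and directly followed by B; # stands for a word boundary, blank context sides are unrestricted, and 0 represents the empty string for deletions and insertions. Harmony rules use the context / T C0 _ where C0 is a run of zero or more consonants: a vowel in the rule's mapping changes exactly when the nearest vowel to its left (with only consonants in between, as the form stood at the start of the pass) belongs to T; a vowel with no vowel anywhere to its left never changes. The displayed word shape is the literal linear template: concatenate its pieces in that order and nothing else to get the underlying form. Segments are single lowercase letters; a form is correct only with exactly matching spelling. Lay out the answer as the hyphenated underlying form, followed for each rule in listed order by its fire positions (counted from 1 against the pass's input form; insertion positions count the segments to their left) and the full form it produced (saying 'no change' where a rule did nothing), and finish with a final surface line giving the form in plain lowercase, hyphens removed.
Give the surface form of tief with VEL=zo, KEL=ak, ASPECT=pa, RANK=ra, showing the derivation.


underlying: og-tief-a-k-un
1. k -> g, p -> b / _ Z: no change
2. p -> b, s -> z, t -> d / V _ V: no change
3. 0 -> a / C _ C: inserts after position(s) 2: ogatiefakun
4. e -> o, i -> u / B C0 _: fires at position(s) 5: ogatuefakun
surface: ogatuefakun


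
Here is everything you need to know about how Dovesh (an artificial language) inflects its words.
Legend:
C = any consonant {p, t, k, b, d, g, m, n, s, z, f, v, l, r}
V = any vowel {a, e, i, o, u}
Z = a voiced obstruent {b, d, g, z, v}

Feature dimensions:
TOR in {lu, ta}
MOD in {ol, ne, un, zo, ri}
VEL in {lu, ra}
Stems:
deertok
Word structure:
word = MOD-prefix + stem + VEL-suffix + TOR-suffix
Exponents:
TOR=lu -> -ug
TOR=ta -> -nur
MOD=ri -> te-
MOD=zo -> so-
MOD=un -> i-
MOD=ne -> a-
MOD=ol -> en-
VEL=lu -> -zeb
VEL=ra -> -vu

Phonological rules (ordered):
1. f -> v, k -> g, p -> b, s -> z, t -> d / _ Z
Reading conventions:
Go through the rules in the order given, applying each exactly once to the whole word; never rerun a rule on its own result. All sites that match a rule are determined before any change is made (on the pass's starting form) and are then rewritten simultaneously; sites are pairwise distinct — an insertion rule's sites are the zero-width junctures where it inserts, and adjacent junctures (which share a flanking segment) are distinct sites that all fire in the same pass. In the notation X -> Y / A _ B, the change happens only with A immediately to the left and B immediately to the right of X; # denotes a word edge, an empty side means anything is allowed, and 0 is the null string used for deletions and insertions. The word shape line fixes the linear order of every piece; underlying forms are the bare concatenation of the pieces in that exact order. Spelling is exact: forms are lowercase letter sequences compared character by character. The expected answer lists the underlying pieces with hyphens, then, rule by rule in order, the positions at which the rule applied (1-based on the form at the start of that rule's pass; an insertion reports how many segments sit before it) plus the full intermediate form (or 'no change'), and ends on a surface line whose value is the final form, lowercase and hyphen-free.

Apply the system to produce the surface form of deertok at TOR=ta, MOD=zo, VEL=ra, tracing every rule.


underlying: so-deertok-vu-nur
1. f -> v, k -> g, p -> b, s -> z, t -> d / _ Z: fires at position(s) 9: sodeertogvunur
surface: sodeertogvunur


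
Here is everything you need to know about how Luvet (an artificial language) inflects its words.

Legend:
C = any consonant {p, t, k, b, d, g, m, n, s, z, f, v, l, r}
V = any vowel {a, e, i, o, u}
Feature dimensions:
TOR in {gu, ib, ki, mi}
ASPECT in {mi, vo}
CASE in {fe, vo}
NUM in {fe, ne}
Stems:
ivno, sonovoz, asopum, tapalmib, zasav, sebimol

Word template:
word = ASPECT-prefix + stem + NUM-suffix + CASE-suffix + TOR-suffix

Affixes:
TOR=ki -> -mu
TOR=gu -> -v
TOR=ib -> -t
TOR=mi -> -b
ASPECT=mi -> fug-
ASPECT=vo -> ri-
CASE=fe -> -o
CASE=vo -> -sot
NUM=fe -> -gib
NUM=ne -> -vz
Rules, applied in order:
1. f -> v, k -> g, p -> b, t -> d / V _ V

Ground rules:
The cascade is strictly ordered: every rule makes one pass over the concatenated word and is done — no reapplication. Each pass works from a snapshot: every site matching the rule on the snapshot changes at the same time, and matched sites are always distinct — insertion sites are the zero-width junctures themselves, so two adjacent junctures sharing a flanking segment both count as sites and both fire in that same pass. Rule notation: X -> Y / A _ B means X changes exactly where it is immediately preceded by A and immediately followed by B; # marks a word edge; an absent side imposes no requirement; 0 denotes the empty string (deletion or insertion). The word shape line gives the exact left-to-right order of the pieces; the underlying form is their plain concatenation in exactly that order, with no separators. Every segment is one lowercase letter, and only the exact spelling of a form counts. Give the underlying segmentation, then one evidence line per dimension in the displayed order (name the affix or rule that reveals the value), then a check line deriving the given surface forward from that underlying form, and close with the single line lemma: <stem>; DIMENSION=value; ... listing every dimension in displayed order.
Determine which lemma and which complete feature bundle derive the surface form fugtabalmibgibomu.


underlying: fug-tapalmib-gib-o-mu
TOR=ki - signalled by the affix -mu
ASPECT=mi - signalled by the affix fug-
CASE=fe - signalled by the affix -o
NUM=fe - signalled by the affix -gib
check: fugtapalmibgibomu -> fugtabalmibgibomu
lemma: tapalmib; TOR=ki; ASPECT=mi; CASE=fe; NUM=fe


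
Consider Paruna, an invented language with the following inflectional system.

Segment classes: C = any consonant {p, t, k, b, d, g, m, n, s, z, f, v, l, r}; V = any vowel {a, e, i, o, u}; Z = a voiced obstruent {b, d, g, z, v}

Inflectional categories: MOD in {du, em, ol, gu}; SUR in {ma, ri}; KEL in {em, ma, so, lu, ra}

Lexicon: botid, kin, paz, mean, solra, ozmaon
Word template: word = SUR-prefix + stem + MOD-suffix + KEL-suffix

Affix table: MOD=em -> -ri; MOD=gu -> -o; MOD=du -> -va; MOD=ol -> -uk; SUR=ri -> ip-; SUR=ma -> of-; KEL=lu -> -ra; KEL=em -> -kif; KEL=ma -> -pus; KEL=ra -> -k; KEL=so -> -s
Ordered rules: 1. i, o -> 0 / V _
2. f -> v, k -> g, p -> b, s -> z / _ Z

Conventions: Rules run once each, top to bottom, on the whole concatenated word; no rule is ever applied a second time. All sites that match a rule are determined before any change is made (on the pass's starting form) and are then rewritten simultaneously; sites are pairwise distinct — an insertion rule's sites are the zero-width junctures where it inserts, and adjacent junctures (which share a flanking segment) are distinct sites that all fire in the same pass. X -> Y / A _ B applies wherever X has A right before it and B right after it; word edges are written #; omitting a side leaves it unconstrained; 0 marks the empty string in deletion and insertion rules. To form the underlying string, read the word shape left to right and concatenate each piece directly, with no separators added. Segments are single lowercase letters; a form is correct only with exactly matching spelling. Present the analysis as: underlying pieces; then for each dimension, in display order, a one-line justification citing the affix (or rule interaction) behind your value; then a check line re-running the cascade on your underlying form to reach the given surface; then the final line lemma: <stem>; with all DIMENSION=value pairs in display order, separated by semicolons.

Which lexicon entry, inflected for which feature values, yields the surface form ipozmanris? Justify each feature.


underlying: ip-ozmaon-ri-s
MOD=em - signalled by the affix -ri
SUR=ri - signalled by the affix ip-
KEL=so - signalled by the affix -s
check: ipozmaonris -> ipozmanris -> ipozmanris
lemma: ozmaon; MOD=em; SUR=ri; KEL=so


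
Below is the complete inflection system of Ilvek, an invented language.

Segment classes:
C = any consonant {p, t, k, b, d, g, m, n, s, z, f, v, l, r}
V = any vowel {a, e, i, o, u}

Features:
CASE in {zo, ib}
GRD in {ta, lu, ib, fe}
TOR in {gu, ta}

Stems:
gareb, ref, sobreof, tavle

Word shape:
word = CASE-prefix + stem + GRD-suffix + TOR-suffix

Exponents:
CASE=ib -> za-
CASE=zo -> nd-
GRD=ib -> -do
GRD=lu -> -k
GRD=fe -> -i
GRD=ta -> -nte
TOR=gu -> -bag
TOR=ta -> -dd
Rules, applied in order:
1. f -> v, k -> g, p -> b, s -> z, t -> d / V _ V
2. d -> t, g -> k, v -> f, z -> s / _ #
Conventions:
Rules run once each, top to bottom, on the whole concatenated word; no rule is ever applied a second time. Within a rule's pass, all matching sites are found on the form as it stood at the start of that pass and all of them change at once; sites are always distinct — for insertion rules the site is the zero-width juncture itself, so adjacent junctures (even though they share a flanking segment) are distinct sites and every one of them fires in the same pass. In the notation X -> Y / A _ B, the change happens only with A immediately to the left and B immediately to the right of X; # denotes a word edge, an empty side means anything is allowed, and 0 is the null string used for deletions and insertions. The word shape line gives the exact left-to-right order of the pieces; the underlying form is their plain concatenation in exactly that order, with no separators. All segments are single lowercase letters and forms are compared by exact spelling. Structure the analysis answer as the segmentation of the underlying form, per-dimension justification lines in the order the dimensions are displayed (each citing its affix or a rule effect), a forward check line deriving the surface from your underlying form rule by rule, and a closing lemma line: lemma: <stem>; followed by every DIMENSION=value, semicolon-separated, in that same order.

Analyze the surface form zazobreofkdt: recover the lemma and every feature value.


underlying: za-sobreof-k-dd
CASE=ib - signalled by the affix za-
GRD=lu - signalled by the affix -k
TOR=ta - signalled by the affix -dd
check: zasobreofkdd -> zazobreofkdd -> zazobreofkdt
lemma: sobreof; CASE=ib; GRD=lu; TOR=ta


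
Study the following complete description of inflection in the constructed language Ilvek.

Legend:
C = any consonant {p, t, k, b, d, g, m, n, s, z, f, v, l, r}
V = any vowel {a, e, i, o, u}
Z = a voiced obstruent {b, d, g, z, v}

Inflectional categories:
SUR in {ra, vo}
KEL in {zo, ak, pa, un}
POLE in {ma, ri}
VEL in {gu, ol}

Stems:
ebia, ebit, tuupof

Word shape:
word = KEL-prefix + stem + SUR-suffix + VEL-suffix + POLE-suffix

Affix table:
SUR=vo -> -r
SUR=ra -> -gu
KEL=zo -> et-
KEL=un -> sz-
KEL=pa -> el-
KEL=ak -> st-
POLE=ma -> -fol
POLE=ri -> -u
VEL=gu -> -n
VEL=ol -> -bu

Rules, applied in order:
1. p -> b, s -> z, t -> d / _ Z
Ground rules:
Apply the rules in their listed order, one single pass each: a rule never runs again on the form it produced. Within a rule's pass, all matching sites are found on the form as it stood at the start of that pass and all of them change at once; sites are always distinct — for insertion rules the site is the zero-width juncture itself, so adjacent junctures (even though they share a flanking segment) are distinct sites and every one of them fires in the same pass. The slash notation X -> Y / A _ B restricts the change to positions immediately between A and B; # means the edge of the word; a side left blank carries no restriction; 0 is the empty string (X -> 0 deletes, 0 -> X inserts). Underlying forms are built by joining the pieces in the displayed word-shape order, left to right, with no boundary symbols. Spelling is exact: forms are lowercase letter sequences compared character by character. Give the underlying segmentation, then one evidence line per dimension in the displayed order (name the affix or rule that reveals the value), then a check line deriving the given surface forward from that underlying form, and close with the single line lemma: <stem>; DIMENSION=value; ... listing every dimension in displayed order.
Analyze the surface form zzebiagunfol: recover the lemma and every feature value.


underlying: sz-ebia-gu-n-fol
SUR=ra - signalled by the affix -gu
KEL=un - signalled by the affix sz-
POLE=ma - signalled by the affix -fol
VEL=gu - signalled by the affix -n
check: szebiagunfol -> zzebiagunfol
lemma: ebia; SUR=ra; KEL=un; POLE=ma; VEL=gu


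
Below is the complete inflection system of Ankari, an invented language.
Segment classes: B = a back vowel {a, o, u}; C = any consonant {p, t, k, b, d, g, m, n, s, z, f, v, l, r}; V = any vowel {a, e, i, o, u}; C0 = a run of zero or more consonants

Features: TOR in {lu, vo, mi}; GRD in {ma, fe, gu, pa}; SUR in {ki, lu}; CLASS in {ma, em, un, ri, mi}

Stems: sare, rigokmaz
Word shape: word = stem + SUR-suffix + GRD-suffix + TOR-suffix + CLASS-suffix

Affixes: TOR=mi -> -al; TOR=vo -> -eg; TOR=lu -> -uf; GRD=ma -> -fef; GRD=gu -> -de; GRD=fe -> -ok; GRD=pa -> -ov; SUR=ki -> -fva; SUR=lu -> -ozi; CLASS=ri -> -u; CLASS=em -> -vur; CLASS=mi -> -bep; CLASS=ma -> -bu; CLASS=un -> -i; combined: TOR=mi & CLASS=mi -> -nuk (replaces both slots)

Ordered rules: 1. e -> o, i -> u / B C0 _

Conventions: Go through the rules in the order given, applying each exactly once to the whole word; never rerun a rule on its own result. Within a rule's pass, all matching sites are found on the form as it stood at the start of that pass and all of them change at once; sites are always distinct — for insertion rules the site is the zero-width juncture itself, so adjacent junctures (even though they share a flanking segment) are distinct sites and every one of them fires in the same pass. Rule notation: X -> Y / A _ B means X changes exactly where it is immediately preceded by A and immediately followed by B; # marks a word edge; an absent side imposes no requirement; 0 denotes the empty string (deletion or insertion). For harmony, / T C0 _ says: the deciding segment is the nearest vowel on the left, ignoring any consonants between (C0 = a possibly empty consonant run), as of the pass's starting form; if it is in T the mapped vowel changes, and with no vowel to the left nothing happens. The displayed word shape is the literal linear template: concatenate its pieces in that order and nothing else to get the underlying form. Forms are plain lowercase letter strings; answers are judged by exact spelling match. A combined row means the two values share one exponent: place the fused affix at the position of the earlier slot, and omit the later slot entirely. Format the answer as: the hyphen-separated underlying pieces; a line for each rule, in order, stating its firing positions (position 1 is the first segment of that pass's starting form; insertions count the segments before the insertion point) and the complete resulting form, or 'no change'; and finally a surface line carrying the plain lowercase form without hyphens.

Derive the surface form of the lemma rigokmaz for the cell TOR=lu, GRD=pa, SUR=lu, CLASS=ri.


underlying: rigokmaz-ozi-ov-uf-u
1. e -> o, i -> u / B C0 _: fires at position(s) 11: rigokmazozuovufu
surface: rigokmazozuovufu


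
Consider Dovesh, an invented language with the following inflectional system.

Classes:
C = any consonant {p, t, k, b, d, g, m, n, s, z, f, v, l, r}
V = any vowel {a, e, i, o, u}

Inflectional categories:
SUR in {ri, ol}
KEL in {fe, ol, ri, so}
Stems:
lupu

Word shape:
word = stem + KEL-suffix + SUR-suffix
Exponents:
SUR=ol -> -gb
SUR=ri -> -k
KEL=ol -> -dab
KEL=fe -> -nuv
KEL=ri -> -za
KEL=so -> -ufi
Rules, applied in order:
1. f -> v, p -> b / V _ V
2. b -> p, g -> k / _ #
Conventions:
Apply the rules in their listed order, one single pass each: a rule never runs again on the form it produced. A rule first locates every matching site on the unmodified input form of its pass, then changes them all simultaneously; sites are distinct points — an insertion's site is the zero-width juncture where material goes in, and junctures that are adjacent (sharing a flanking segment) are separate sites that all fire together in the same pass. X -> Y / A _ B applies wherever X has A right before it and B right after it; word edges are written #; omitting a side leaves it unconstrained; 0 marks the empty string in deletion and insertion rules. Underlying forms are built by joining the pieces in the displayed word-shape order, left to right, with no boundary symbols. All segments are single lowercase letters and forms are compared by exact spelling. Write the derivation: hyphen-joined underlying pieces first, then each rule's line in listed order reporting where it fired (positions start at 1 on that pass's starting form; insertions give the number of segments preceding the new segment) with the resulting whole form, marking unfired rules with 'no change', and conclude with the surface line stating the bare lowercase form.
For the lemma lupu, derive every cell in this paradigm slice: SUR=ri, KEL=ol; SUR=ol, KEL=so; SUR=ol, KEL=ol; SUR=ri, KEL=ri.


cell SUR=ri, KEL=ol:
underlying: lupu-dab-k
1. f -> v, p -> b / V _ V: fires at position(s) 3: lubudabk
2. b -> p, g -> k / _ #: no change
surface: lubudabk

cell SUR=ol, KEL=so:
underlying: lupu-ufi-gb
1. f -> v, p -> b / V _ V: fires at position(s) 3, 6: lubuuvigb
2. b -> p, g -> k / _ #: fires at position(s) 9: lubuuvigp
surface: lubuuvigp

cell SUR=ol, KEL=ol:
underlying: lupu-dab-gb
1. f -> v, p -> b / V _ V: fires at position(s) 3: lubudabgb
2. b -> p, g -> k / _ #: fires at position(s) 9: lubudabgp
surface: lubudabgp

cell SUR=ri, KEL=ri:
underlying: lupu-za-k
1. f -> v, p -> b / V _ V: fires at position(s) 3: lubuzak
2. b -> p, g -> k / _ #: no change
surface: lubuzak


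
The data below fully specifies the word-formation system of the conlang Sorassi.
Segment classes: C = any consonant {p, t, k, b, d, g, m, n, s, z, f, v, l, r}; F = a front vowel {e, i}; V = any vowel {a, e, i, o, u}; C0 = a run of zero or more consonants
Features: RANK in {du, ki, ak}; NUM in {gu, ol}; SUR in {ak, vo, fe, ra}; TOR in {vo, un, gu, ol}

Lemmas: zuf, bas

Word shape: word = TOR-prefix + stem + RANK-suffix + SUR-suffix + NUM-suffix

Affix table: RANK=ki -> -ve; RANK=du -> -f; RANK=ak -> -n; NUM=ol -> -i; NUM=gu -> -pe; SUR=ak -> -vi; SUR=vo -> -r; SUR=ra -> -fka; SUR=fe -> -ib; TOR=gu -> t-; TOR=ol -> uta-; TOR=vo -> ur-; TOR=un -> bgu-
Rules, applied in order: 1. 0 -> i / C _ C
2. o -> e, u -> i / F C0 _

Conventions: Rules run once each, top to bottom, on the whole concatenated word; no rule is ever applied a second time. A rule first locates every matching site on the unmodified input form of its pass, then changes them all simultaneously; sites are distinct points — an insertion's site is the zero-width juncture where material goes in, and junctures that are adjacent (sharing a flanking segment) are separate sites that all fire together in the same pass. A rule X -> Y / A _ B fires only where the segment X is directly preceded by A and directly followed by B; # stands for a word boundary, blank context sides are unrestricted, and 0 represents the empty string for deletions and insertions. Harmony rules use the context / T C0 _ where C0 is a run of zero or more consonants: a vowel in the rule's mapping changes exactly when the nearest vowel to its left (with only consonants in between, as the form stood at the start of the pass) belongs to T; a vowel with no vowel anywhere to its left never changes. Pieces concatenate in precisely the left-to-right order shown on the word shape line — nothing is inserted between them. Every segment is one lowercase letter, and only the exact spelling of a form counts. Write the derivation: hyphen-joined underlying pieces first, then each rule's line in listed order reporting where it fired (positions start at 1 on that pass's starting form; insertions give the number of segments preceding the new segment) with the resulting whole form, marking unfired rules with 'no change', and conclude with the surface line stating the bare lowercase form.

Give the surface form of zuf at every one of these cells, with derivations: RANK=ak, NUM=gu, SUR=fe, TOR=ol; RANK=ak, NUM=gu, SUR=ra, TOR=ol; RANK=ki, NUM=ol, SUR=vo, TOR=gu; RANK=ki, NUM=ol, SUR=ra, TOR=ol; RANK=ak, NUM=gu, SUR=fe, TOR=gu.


cell RANK=ak, NUM=gu, SUR=fe, TOR=ol:
underlying: uta-zuf-n-ib-pe
1. 0 -> i / C _ C: inserts after position(s) 6, 9: utazufinibipe
2. o -> e, u -> i / F C0 _: no change
surface: utazufinibipe

cell RANK=ak, NUM=gu, SUR=ra, TOR=ol:
underlying: uta-zuf-n-fka-pe
1. 0 -> i / C _ C: inserts after position(s) 6, 7, 8: utazufinifikape
2. o -> e, u -> i / F C0 _: no change
surface: utazufinifikape

cell RANK=ki, NUM=ol, SUR=vo, TOR=gu:
underlying: t-zuf-ve-r-i
1. 0 -> i / C _ C: inserts after position(s) 1, 4: tizufiveri
2. o -> e, u -> i / F C0 _: fires at position(s) 4: tizifiveri
surface: tizifiveri

cell RANK=ki, NUM=ol, SUR=ra, TOR=ol:
underlying: uta-zuf-ve-fka-i
1. 0 -> i / C _ C: inserts after position(s) 6, 9: utazufivefikai
2. o -> e, u -> i / F C0 _: no change
surface: utazufivefikai

cell RANK=ak, NUM=gu, SUR=fe, TOR=gu:
underlying: t-zuf-n-ib-pe
1. 0 -> i / C _ C: inserts after position(s) 1, 4, 7: tizufinibipe
2. o -> e, u -> i / F C0 _: fires at position(s) 4: tizifinibipe
surface: tizifinibipe
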